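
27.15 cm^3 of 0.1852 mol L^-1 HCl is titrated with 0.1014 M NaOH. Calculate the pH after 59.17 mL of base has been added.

n(acid) = 0.1852 x 0.02715 = 0.005028 mol; n(NaOH) added = 0.1014 x 0.05917 = 0.006000 mol.
Base is in excess by 0.006000 - 0.005028 = 0.0009717 mol in a total volume of 0.08632 L.
[OH^-] = 0.0009717/0.08632 = 0.01126 M, so pOH = 1.95 and pH = 14.00 - 1.95 = 12.05.

12.05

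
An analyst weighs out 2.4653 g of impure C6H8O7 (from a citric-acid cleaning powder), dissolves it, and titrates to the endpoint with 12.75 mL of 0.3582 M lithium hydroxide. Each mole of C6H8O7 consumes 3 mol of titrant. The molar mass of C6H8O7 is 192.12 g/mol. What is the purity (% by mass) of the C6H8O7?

n(LiOH) = 0.3582 x 0.01275 = 0.004567 mol.
n(C6H8O7) = 0.004567 / 3 = 0.001522 mol.
mass of C6H8O7 = 0.001522 x 192.12 = 0.2925 g.
% purity = 0.2925 / 2.4653 x 100 = 11.9%.

11.9%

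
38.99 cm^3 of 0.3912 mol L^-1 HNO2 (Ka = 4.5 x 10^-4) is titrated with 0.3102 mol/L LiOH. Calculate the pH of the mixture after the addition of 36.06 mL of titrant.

3.79

Initial n(HNO2) = 0.3912 x 0.03899 = 0.01525 mol.
n(LiOH) added = 0.3102 x 0.03606 = 0.01119 mol, converting that many moles of HNO2 to NO2-.
Remaining n(HNO2) = 0.004067 mol; n(NO2-) = 0.01119 mol.
By Henderson-Hasselbalch, pH = pKa + log([A^-]/[HA]) = 3.35 + log(0.01119/0.004067) = 3.35 + (+0.44) = 3.79.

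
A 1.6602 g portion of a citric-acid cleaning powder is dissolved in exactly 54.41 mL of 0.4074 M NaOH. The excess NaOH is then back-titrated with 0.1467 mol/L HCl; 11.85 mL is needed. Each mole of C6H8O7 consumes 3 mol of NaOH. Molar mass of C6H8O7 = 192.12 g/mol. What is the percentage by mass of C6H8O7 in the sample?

Total n(NaOH) added = 0.4074 x 0.05441 = 0.02217 mol.
n(HCl) used = 0.1467 x 0.01185 = 0.001738 mol, which equals the excess n(NaOH).
So n(NaOH) consumed by the sample = 0.02217 - 0.001738 = 0.02043 mol.
n(C6H8O7) = 0.02043 / 3 = 0.006809 mol.
mass C6H8O7 = 0.006809 x 192.12 = 1.308 g, so %C6H8O7 = 1.308/1.6602 x 100 = 78.8%.

78.8%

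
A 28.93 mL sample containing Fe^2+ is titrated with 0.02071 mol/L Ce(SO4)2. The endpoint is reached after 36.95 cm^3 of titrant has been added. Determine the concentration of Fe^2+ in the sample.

n(Ce(SO4)2) = 0.02071 x 0.03695 = 0.0007652 mol.
From the balanced equation, 1 mol Ce(SO4)2 reacts with 1 mol Fe^2+, so n(Fe^2+) = 0.0007652 x 1/1 = 0.0007652 mol.
[Fe^2+] = 0.0007652 / 0.02893 L = 0.0265 M.

0.0265 M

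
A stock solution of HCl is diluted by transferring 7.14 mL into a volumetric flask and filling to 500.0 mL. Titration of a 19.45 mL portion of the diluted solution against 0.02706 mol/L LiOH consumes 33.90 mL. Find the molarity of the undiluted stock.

n(LiOH) = 0.02706 x 0.03390 = 0.0009173 mol.
n(HCl) in the aliquot = 0.0009173 mol.
[diluted HCl] = 0.0009173 / 0.01945 = 0.04716 M.
Dilution factor = 500.0/7.140 = 70.03, so [stock] = 0.04716 x 70.03 = 3.30 M.

3.30 M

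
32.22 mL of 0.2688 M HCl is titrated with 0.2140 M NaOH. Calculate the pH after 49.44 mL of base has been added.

12.37

n(acid) = 0.2688 x 0.03222 = 0.008661 mol; n(NaOH) added = 0.2140 x 0.04944 = 0.01058 mol.
Base is in excess by 0.01058 - 0.008661 = 0.001919 mol in a total volume of 0.08166 L.
[OH^-] = 0.001919/0.08166 = 0.02351 M, so pOH = 1.63 and pH = 14.00 - 1.63 = 12.37.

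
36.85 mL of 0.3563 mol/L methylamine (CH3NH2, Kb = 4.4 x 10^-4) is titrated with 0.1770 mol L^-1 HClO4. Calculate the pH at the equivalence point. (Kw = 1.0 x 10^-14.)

n(CH3NH2) = 0.3563 x 0.03685 = 0.01313 mol; V(HClO4) at equivalence = 0.01313/0.1770 = 0.07418 L.
At equivalence the base is fully converted to CH3NH3+; total volume = 0.1110 L, so [CH3NH3+] = 0.01313/0.1110 = 0.1183 M.
Ka(CH3NH3+) = Kw/Kb = 1.0e-14 / 4.4 x 10^-4 = 2.27e-11.
[H^+] = sqrt(Ka x [CH3NH3+]) = sqrt(2.27e-11 x 0.1183) = 1.64e-6 M.
pH = -log(1.64e-6) = 5.79.

5.79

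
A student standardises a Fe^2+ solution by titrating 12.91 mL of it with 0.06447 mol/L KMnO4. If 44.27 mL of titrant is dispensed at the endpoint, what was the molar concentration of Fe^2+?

1.11 M

n(KMnO4) = 0.06447 x 0.04427 = 0.002854 mol.
From the balanced equation, 1 mol KMnO4 reacts with 5 mol Fe^2+, so n(Fe^2+) = 0.002854 x 5/1 = 0.01427 mol.
[Fe^2+] = 0.01427 / 0.01291 L = 1.11 M.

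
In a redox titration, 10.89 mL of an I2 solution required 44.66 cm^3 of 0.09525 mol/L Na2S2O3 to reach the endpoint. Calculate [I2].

0.195 M

n(Na2S2O3) = 0.09525 x 0.04466 = 0.004254 mol.
From the balanced equation, 2 mol Na2S2O3 reacts with 1 mol I2, so n(I2) = 0.004254 x 1/2 = 0.002127 mol.
[I2] = 0.002127 / 0.01089 L = 0.195 M.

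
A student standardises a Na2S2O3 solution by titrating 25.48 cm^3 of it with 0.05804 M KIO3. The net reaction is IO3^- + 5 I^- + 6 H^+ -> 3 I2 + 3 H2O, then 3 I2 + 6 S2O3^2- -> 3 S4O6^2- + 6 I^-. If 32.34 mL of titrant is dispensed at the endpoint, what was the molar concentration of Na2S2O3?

0.442 M

n(KIO3) = 0.05804 x 0.03234 = 0.001877 mol.
From the balanced equation, 1 mol KIO3 reacts with 6 mol Na2S2O3, so n(Na2S2O3) = 0.001877 x 6/1 = 0.01126 mol.
[Na2S2O3] = 0.01126 / 0.02548 L = 0.442 M.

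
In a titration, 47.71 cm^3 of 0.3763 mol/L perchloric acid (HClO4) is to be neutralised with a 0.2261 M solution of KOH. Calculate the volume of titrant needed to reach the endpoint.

79.4 mL

n(HClO4) = 0.3763 mol/L x 0.04771 L = 0.01795 mol.
At equivalence n(KOH) = n(HClO4) = 0.01795 mol.
V(KOH) = 0.01795 / 0.2261 = 0.07940 L = 79.4 mL.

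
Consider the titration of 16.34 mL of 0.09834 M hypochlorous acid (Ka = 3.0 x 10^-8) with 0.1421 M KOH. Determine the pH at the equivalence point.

n(HClO) = 0.09834 x 0.01634 = 0.001607 mol; V(KOH) at equivalence = 0.001607/0.1421 = 0.01131 L.
At equivalence all the acid is converted to ClO-; total volume = 0.01634 + 0.01131 = 0.02765 L, so [ClO-] = 0.001607/0.02765 = 0.05812 M.
Kb = Kw/Ka = 1.0e-14 / 3.0 x 10^-8 = 3.33e-7.
[OH^-] = sqrt(Kb x [ClO-]) = sqrt(3.33e-7 x 0.05812) = 0.000139 M.
pOH = 3.86, so pH = 14.00 - 3.86 = 10.14.

10.14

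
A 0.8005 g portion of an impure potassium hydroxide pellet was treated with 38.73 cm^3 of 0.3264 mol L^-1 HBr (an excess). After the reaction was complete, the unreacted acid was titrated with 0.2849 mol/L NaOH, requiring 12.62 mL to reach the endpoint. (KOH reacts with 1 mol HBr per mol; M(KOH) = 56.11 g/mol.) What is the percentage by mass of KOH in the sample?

Total n(HBr) added = 0.3264 x 0.03873 = 0.01264 mol.
n(NaOH) used = 0.2849 x 0.01262 = 0.003595 mol, which equals the excess n(HBr).
So n(HBr) consumed by the sample = 0.01264 - 0.003595 = 0.009046 mol.
n(KOH) = 0.009046 / 1 = 0.009046 mol.
mass KOH = 0.009046 x 56.11 = 0.5076 g, so %KOH = 0.5076/0.8005 x 100 = 63.4%.

63.4%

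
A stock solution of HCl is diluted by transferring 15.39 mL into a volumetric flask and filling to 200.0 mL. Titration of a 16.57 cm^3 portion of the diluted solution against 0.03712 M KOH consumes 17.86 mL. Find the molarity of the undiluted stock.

n(KOH) = 0.03712 x 0.01786 = 0.0006630 mol.
n(HCl) in the aliquot = 0.0006630 mol.
[diluted HCl] = 0.0006630 / 0.01657 = 0.04001 M.
Dilution factor = 200.0/15.39 = 13.00, so [stock] = 0.04001 x 13.00 = 0.520 M.

0.520 M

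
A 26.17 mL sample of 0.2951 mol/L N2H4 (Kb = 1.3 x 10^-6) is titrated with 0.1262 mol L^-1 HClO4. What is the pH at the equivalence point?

n(N2H4) = 0.2951 x 0.02617 = 0.007723 mol; V(HClO4) at equivalence = 0.007723/0.1262 = 0.06119 L.
At equivalence the base is fully converted to N2H5+; total volume = 0.08736 L, so [N2H5+] = 0.007723/0.08736 = 0.08840 M.
Ka(N2H5+) = Kw/Kb = 1.0e-14 / 1.3 x 10^-6 = 7.69e-9.
[H^+] = sqrt(Ka x [N2H5+]) = sqrt(7.69e-9 x 0.08840) = 2.61e-5 M.
pH = -log(2.61e-5) = 4.58.

4.58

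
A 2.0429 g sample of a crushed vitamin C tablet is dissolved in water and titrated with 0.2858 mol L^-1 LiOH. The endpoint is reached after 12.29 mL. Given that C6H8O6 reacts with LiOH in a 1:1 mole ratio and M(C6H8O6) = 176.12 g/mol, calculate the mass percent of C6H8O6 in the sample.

n(LiOH) = 0.2858 x 0.01229 = 0.003512 mol.
n(C6H8O6) = 0.003512 / 1 = 0.003512 mol.
mass of C6H8O6 = 0.003512 x 176.12 = 0.6186 g.
% purity = 0.6186 / 2.0429 x 100 = 30.3%.

30.3%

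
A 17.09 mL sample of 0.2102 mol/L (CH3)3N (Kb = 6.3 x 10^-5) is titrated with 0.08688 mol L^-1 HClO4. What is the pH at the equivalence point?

n((CH3)3N) = 0.2102 x 0.01709 = 0.003592 mol; V(HClO4) at equivalence = 0.003592/0.08688 = 0.04135 L.
At equivalence the base is fully converted to (CH3)3NH+; total volume = 0.05844 L, so [(CH3)3NH+] = 0.003592/0.05844 = 0.06147 M.
Ka((CH3)3NH+) = Kw/Kb = 1.0e-14 / 6.3 x 10^-5 = 1.59e-10.
[H^+] = sqrt(Ka x [(CH3)3NH+]) = sqrt(1.59e-10 x 0.06147) = 3.12e-6 M.
pH = -log(3.12e-6) = 5.51.

5.51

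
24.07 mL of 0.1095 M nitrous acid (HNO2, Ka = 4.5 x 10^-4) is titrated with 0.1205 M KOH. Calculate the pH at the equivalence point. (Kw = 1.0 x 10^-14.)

8.05

n(HNO2) = 0.1095 x 0.02407 = 0.002636 mol; V(KOH) at equivalence = 0.002636/0.1205 = 0.02187 L.
At equivalence all the acid is converted to NO2-; total volume = 0.02407 + 0.02187 = 0.04594 L, so [NO2-] = 0.002636/0.04594 = 0.05737 M.
Kb = Kw/Ka = 1.0e-14 / 4.5 x 10^-4 = 2.22e-11.
[OH^-] = sqrt(Kb x [NO2-]) = sqrt(2.22e-11 x 0.05737) = 1.13e-6 M.
pOH = 5.95, so pH = 14.00 - 5.95 = 8.05.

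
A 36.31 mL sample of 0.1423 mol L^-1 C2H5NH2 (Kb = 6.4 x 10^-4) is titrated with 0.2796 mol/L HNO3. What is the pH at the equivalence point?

n(C2H5NH2) = 0.1423 x 0.03631 = 0.005167 mol; V(HNO3) at equivalence = 0.005167/0.2796 = 0.01848 L.
At equivalence the base is fully converted to C2H5NH3+; total volume = 0.05479 L, so [C2H5NH3+] = 0.005167/0.05479 = 0.09430 M.
Ka(C2H5NH3+) = Kw/Kb = 1.0e-14 / 6.4 x 10^-4 = 1.56e-11.
[H^+] = sqrt(Ka x [C2H5NH3+]) = sqrt(1.56e-11 x 0.09430) = 1.21e-6 M.
pH = -log(1.21e-6) = 5.92.

5.92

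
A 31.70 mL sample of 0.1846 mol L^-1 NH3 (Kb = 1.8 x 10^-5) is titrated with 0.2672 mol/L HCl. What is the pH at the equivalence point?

5.11

n(NH3) = 0.1846 x 0.03170 = 0.005852 mol; V(HCl) at equivalence = 0.005852/0.2672 = 0.02190 L.
At equivalence the base is fully converted to NH4+; total volume = 0.05360 L, so [NH4+] = 0.005852/0.05360 = 0.1092 M.
Ka(NH4+) = Kw/Kb = 1.0e-14 / 1.8 x 10^-5 = 5.56e-10.
[H^+] = sqrt(Ka x [NH4+]) = sqrt(5.56e-10 x 0.1092) = 7.79e-6 M.
pH = -log(7.79e-6) = 5.11.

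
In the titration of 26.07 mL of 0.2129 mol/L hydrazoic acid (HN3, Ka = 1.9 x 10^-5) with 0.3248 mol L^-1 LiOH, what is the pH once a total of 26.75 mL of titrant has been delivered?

n(acid) = 0.2129 x 0.02607 = 0.005550 mol; n(LiOH) added = 0.3248 x 0.02675 = 0.008688 mol.
Base is in excess by 0.008688 - 0.005550 = 0.003138 mol in a total volume of 0.05282 L.
[OH^-] = 0.003138/0.05282 = 0.05941 M, so pOH = 1.23 and pH = 14.00 - 1.23 = 12.77.

12.77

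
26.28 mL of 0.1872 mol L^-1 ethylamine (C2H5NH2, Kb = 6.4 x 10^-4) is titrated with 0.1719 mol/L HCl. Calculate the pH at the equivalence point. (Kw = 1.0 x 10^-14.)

5.93

n(C2H5NH2) = 0.1872 x 0.02628 = 0.004920 mol; V(HCl) at equivalence = 0.004920/0.1719 = 0.02862 L.
At equivalence the base is fully converted to C2H5NH3+; total volume = 0.05490 L, so [C2H5NH3+] = 0.004920/0.05490 = 0.08961 M.
Ka(C2H5NH3+) = Kw/Kb = 1.0e-14 / 6.4 x 10^-4 = 1.56e-11.
[H^+] = sqrt(Ka x [C2H5NH3+]) = sqrt(1.56e-11 x 0.08961) = 1.18e-6 M.
pH = -log(1.18e-6) = 5.93.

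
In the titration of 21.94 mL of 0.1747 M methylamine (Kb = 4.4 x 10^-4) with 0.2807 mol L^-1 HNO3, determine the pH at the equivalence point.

5.81

n(CH3NH2) = 0.1747 x 0.02194 = 0.003833 mol; V(HNO3) at equivalence = 0.003833/0.2807 = 0.01365 L.
At equivalence the base is fully converted to CH3NH3+; total volume = 0.03559 L, so [CH3NH3+] = 0.003833/0.03559 = 0.1077 M.
Ka(CH3NH3+) = Kw/Kb = 1.0e-14 / 4.4 x 10^-4 = 2.27e-11.
[H^+] = sqrt(Ka x [CH3NH3+]) = sqrt(2.27e-11 x 0.1077) = 1.56e-6 M.
pH = -log(1.56e-6) = 5.81.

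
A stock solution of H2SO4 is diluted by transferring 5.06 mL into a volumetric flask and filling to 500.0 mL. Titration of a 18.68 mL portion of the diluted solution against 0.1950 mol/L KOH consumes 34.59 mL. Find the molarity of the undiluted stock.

17.8 M

n(KOH) = 0.1950 x 0.03459 = 0.006745 mol.
n(H2SO4) in the aliquot = 0.006745 x 1/2 = 0.003373 mol.
[diluted H2SO4] = 0.003373 / 0.01868 = 0.1805 M.
Dilution factor = 500.0/5.060 = 98.81, so [stock] = 0.1805 x 98.81 = 17.8 M.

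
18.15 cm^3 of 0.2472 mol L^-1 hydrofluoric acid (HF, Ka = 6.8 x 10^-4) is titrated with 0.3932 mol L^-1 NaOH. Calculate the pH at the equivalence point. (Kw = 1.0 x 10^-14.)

n(HF) = 0.2472 x 0.01815 = 0.004487 mol; V(NaOH) at equivalence = 0.004487/0.3932 = 0.01141 L.
At equivalence all the acid is converted to F-; total volume = 0.01815 + 0.01141 = 0.02956 L, so [F-] = 0.004487/0.02956 = 0.1518 M.
Kb = Kw/Ka = 1.0e-14 / 6.8 x 10^-4 = 1.47e-11.
[OH^-] = sqrt(Kb x [F-]) = sqrt(1.47e-11 x 0.1518) = 1.49e-6 M.
pOH = 5.83, so pH = 14.00 - 5.83 = 8.17.

8.17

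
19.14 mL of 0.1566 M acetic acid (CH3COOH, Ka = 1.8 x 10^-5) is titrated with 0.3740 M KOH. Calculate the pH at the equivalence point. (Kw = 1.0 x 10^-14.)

8.89

n(CH3COOH) = 0.1566 x 0.01914 = 0.002997 mol; V(KOH) at equivalence = 0.002997/0.3740 = 0.008014 L.
At equivalence all the acid is converted to CH3COO-; total volume = 0.01914 + 0.008014 = 0.02715 L, so [CH3COO-] = 0.002997/0.02715 = 0.1104 M.
Kb = Kw/Ka = 1.0e-14 / 1.8 x 10^-5 = 5.56e-10.
[OH^-] = sqrt(Kb x [CH3COO-]) = sqrt(5.56e-10 x 0.1104) = 7.83e-6 M.
pOH = 5.11, so pH = 14.00 - 5.11 = 8.89.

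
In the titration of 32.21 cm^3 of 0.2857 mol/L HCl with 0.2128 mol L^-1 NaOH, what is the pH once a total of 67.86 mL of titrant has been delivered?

n(acid) = 0.2857 x 0.03221 = 0.009202 mol; n(NaOH) added = 0.2128 x 0.06786 = 0.01444 mol.
Base is in excess by 0.01444 - 0.009202 = 0.005238 mol in a total volume of 0.1001 L.
[OH^-] = 0.005238/0.1001 = 0.05235 M, so pOH = 1.28 and pH = 14.00 - 1.28 = 12.72.

12.72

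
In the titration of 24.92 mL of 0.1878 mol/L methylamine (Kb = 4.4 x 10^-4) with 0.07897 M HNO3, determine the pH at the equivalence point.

5.95

n(CH3NH2) = 0.1878 x 0.02492 = 0.004680 mol; V(HNO3) at equivalence = 0.004680/0.07897 = 0.05926 L.
At equivalence the base is fully converted to CH3NH3+; total volume = 0.08418 L, so [CH3NH3+] = 0.004680/0.08418 = 0.05559 M.
Ka(CH3NH3+) = Kw/Kb = 1.0e-14 / 4.4 x 10^-4 = 2.27e-11.
[H^+] = sqrt(Ka x [CH3NH3+]) = sqrt(2.27e-11 x 0.05559) = 1.12e-6 M.
pH = -log(1.12e-6) = 5.95.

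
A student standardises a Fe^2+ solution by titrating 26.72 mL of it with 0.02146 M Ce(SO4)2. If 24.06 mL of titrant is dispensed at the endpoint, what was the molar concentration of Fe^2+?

n(Ce(SO4)2) = 0.02146 x 0.02406 = 0.0005163 mol.
From the balanced equation, 1 mol Ce(SO4)2 reacts with 1 mol Fe^2+, so n(Fe^2+) = 0.0005163 x 1/1 = 0.0005163 mol.
[Fe^2+] = 0.0005163 / 0.02672 L = 0.0193 M.

0.0193 M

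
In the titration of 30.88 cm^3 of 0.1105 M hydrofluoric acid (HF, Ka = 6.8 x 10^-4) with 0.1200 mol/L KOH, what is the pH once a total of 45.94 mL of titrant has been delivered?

n(acid) = 0.1105 x 0.03088 = 0.003412 mol; n(KOH) added = 0.1200 x 0.04594 = 0.005513 mol.
Base is in excess by 0.005513 - 0.003412 = 0.002101 mol in a total volume of 0.07682 L.
[OH^-] = 0.002101/0.07682 = 0.02734 M, so pOH = 1.56 and pH = 14.00 - 1.56 = 12.44.

12.44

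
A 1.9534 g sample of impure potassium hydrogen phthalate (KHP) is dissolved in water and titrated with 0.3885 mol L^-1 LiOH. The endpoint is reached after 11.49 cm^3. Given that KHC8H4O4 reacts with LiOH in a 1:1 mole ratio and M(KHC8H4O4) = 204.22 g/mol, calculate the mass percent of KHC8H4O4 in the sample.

46.7%

n(LiOH) = 0.3885 x 0.01149 = 0.004464 mol.
n(KHC8H4O4) = 0.004464 / 1 = 0.004464 mol.
mass of KHC8H4O4 = 0.004464 x 204.22 = 0.9116 g.
% purity = 0.9116 / 1.9534 x 100 = 46.7%.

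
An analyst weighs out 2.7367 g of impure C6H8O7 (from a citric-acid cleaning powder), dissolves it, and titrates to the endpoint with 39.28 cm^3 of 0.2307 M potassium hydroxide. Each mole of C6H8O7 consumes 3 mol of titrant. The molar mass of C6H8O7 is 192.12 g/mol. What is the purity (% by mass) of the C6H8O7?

21.2%

n(KOH) = 0.2307 x 0.03928 = 0.009062 mol.
n(C6H8O7) = 0.009062 / 3 = 0.003021 mol.
mass of C6H8O7 = 0.003021 x 192.12 = 0.5803 g.
% purity = 0.5803 / 2.7367 x 100 = 21.2%.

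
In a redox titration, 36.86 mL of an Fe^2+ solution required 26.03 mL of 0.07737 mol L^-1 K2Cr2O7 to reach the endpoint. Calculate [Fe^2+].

0.328 M

n(K2Cr2O7) = 0.07737 x 0.02603 = 0.002014 mol.
From the balanced equation, 1 mol K2Cr2O7 reacts with 6 mol Fe^2+, so n(Fe^2+) = 0.002014 x 6/1 = 0.01208 mol.
[Fe^2+] = 0.01208 / 0.03686 L = 0.328 M.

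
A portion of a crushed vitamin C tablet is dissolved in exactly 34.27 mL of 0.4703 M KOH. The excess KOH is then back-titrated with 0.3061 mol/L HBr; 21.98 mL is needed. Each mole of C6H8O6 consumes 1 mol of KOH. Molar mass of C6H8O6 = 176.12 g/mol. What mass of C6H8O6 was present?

1.65 g

Total n(KOH) added = 0.4703 x 0.03427 = 0.01612 mol.
n(HBr) used = 0.3061 x 0.02198 = 0.006728 mol, which equals the excess n(KOH).
So n(KOH) consumed by the sample = 0.01612 - 0.006728 = 0.009389 mol.
n(C6H8O6) = 0.009389 / 1 = 0.009389 mol.
mass = 0.009389 mol x 176.12 g/mol = 1.65 g.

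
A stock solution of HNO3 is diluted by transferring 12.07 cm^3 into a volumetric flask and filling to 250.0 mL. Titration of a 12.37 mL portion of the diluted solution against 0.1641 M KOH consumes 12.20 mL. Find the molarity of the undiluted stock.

n(KOH) = 0.1641 x 0.01220 = 0.002002 mol.
n(HNO3) in the aliquot = 0.002002 mol.
[diluted HNO3] = 0.002002 / 0.01237 = 0.1618 M.
Dilution factor = 250.0/12.07 = 20.71, so [stock] = 0.1618 x 20.71 = 3.35 M.

3.35 M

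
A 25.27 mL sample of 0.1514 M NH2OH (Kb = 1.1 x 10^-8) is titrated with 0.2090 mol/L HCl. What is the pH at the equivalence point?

n(NH2OH) = 0.1514 x 0.02527 = 0.003826 mol; V(HCl) at equivalence = 0.003826/0.2090 = 0.01831 L.
At equivalence the base is fully converted to NH3OH+; total volume = 0.04358 L, so [NH3OH+] = 0.003826/0.04358 = 0.08780 M.
Ka(NH3OH+) = Kw/Kb = 1.0e-14 / 1.1 x 10^-8 = 9.09e-7.
[H^+] = sqrt(Ka x [NH3OH+]) = sqrt(9.09e-7 x 0.08780) = 0.000283 M.
pH = -log(0.000283) = 3.55.

3.55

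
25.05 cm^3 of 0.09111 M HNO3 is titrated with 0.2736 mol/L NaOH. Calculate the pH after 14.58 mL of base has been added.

n(acid) = 0.09111 x 0.02505 = 0.002282 mol; n(NaOH) added = 0.2736 x 0.01458 = 0.003989 mol.
Base is in excess by 0.003989 - 0.002282 = 0.001707 mol in a total volume of 0.03963 L.
[OH^-] = 0.001707/0.03963 = 0.04307 M, so pOH = 1.37 and pH = 14.00 - 1.37 = 12.63.

12.63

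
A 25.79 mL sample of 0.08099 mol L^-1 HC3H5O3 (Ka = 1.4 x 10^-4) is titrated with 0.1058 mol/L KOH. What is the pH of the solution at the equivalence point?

n(HC3H5O3) = 0.08099 x 0.02579 = 0.002089 mol; V(KOH) at equivalence = 0.002089/0.1058 = 0.01974 L.
At equivalence all the acid is converted to C3H5O3-; total volume = 0.02579 + 0.01974 = 0.04553 L, so [C3H5O3-] = 0.002089/0.04553 = 0.04587 M.
Kb = Kw/Ka = 1.0e-14 / 1.4 x 10^-4 = 7.14e-11.
[OH^-] = sqrt(Kb x [C3H5O3-]) = sqrt(7.14e-11 x 0.04587) = 1.81e-6 M.
pOH = 5.74, so pH = 14.00 - 5.74 = 8.26.

8.26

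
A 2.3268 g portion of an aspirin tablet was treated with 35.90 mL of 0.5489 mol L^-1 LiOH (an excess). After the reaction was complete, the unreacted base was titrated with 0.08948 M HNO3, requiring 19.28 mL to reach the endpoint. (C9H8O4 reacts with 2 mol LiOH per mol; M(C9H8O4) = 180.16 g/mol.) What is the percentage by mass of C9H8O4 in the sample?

Total n(LiOH) added = 0.5489 x 0.03590 = 0.01971 mol.
n(HNO3) used = 0.08948 x 0.01928 = 0.001725 mol, which equals the excess n(LiOH).
So n(LiOH) consumed by the sample = 0.01971 - 0.001725 = 0.01798 mol.
n(C9H8O4) = 0.01798 / 2 = 0.008990 mol.
mass C9H8O4 = 0.008990 x 180.16 = 1.620 g, so %C9H8O4 = 1.620/2.3268 x 100 = 69.6%.

69.6%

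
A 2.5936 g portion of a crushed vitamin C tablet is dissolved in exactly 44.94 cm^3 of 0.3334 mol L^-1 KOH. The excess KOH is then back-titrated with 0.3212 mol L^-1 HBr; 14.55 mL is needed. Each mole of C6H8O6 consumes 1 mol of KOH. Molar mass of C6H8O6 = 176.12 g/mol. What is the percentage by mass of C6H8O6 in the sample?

70.0%

Total n(KOH) added = 0.3334 x 0.04494 = 0.01498 mol.
n(HBr) used = 0.3212 x 0.01455 = 0.004673 mol, which equals the excess n(KOH).
So n(KOH) consumed by the sample = 0.01498 - 0.004673 = 0.01031 mol.
n(C6H8O6) = 0.01031 / 1 = 0.01031 mol.
mass C6H8O6 = 0.01031 x 176.12 = 1.816 g, so %C6H8O6 = 1.816/2.5936 x 100 = 70.0%.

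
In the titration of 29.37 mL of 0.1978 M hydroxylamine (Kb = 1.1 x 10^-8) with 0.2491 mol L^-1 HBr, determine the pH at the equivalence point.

n(NH2OH) = 0.1978 x 0.02937 = 0.005809 mol; V(HBr) at equivalence = 0.005809/0.2491 = 0.02332 L.
At equivalence the base is fully converted to NH3OH+; total volume = 0.05269 L, so [NH3OH+] = 0.005809/0.05269 = 0.1103 M.
Ka(NH3OH+) = Kw/Kb = 1.0e-14 / 1.1 x 10^-8 = 9.09e-7.
[H^+] = sqrt(Ka x [NH3OH+]) = sqrt(9.09e-7 x 0.1103) = 0.000317 M.
pH = -log(0.000317) = 3.50.

3.50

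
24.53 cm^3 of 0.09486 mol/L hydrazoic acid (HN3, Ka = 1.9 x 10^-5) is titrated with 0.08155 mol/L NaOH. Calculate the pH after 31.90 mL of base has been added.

n(acid) = 0.09486 x 0.02453 = 0.002327 mol; n(NaOH) added = 0.08155 x 0.03190 = 0.002601 mol.
Base is in excess by 0.002601 - 0.002327 = 0.0002745 mol in a total volume of 0.05643 L.
[OH^-] = 0.0002745/0.05643 = 0.004865 M, so pOH = 2.31 and pH = 14.00 - 2.31 = 11.69.

11.69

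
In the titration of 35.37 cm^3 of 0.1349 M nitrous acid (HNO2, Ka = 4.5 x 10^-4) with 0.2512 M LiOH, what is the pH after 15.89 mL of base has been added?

4.06

Initial n(HNO2) = 0.1349 x 0.03537 = 0.004771 mol.
n(LiOH) added = 0.2512 x 0.01589 = 0.003992 mol, converting that many moles of HNO2 to NO2-.
Remaining n(HNO2) = 0.0007798 mol; n(NO2-) = 0.003992 mol.
By Henderson-Hasselbalch, pH = pKa + log([A^-]/[HA]) = 3.35 + log(0.003992/0.0007798) = 3.35 + (+0.71) = 4.06.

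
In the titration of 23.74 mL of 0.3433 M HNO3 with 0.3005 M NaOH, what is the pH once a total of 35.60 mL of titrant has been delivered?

n(acid) = 0.3433 x 0.02374 = 0.008150 mol; n(NaOH) added = 0.3005 x 0.03560 = 0.01070 mol.
Base is in excess by 0.01070 - 0.008150 = 0.002548 mol in a total volume of 0.05934 L.
[OH^-] = 0.002548/0.05934 = 0.04294 M, so pOH = 1.37 and pH = 14.00 - 1.37 = 12.63.

12.63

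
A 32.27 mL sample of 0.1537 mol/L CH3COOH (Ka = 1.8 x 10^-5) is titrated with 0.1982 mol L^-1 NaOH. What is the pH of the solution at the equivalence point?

8.84

n(CH3COOH) = 0.1537 x 0.03227 = 0.004960 mol; V(NaOH) at equivalence = 0.004960/0.1982 = 0.02502 L.
At equivalence all the acid is converted to CH3COO-; total volume = 0.03227 + 0.02502 = 0.05729 L, so [CH3COO-] = 0.004960/0.05729 = 0.08657 M.
Kb = Kw/Ka = 1.0e-14 / 1.8 x 10^-5 = 5.56e-10.
[OH^-] = sqrt(Kb x [CH3COO-]) = sqrt(5.56e-10 x 0.08657) = 6.93e-6 M.
pOH = 5.16, so pH = 14.00 - 5.16 = 8.84.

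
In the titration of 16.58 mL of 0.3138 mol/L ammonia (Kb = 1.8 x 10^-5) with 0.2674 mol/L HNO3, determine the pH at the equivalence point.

5.05

n(NH3) = 0.3138 x 0.01658 = 0.005203 mol; V(HNO3) at equivalence = 0.005203/0.2674 = 0.01946 L.
At equivalence the base is fully converted to NH4+; total volume = 0.03604 L, so [NH4+] = 0.005203/0.03604 = 0.1444 M.
Ka(NH4+) = Kw/Kb = 1.0e-14 / 1.8 x 10^-5 = 5.56e-10.
[H^+] = sqrt(Ka x [NH4+]) = sqrt(5.56e-10 x 0.1444) = 8.96e-6 M.
pH = -log(8.96e-6) = 5.05.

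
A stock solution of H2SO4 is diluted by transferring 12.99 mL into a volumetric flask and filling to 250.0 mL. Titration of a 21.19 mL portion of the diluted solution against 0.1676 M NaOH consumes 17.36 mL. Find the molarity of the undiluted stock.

1.32 M

n(NaOH) = 0.1676 x 0.01736 = 0.002910 mol.
n(H2SO4) in the aliquot = 0.002910 x 1/2 = 0.001455 mol.
[diluted H2SO4] = 0.001455 / 0.02119 = 0.06865 M.
Dilution factor = 250.0/12.99 = 19.25, so [stock] = 0.06865 x 19.25 = 1.32 M.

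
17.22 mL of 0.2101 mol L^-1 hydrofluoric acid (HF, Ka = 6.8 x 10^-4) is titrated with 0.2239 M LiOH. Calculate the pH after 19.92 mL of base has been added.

n(acid) = 0.2101 x 0.01722 = 0.003618 mol; n(LiOH) added = 0.2239 x 0.01992 = 0.004460 mol.
Base is in excess by 0.004460 - 0.003618 = 0.0008422 mol in a total volume of 0.03714 L.
[OH^-] = 0.0008422/0.03714 = 0.02268 M, so pOH = 1.64 and pH = 14.00 - 1.64 = 12.36.

12.36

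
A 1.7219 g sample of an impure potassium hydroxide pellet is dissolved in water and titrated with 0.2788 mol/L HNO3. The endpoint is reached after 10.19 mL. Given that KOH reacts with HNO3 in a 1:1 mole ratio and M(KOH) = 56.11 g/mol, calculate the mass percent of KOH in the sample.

n(HNO3) = 0.2788 x 0.01019 = 0.002841 mol.
n(KOH) = 0.002841 / 1 = 0.002841 mol.
mass of KOH = 0.002841 x 56.11 = 0.1594 g.
% purity = 0.1594 / 1.7219 x 100 = 9.26%.

9.26%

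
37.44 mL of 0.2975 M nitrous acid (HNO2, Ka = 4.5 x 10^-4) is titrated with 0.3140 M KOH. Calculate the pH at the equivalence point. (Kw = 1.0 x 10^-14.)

8.27

n(HNO2) = 0.2975 x 0.03744 = 0.01114 mol; V(KOH) at equivalence = 0.01114/0.3140 = 0.03547 L.
At equivalence all the acid is converted to NO2-; total volume = 0.03744 + 0.03547 = 0.07291 L, so [NO2-] = 0.01114/0.07291 = 0.1528 M.
Kb = Kw/Ka = 1.0e-14 / 4.5 x 10^-4 = 2.22e-11.
[OH^-] = sqrt(Kb x [NO2-]) = sqrt(2.22e-11 x 0.1528) = 1.84e-6 M.
pOH = 5.73, so pH = 14.00 - 5.73 = 8.27.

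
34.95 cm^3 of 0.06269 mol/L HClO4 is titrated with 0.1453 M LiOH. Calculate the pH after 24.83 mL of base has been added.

n(acid) = 0.06269 x 0.03495 = 0.002191 mol; n(LiOH) added = 0.1453 x 0.02483 = 0.003608 mol.
Base is in excess by 0.003608 - 0.002191 = 0.001417 mol in a total volume of 0.05978 L.
[OH^-] = 0.001417/0.05978 = 0.02370 M, so pOH = 1.63 and pH = 14.00 - 1.63 = 12.37.

12.37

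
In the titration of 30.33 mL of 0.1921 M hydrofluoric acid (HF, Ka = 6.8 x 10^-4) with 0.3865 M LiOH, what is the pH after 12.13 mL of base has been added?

Initial n(HF) = 0.1921 x 0.03033 = 0.005826 mol.
n(LiOH) added = 0.3865 x 0.01213 = 0.004688 mol, converting that many moles of HF to F-.
Remaining n(HF) = 0.001138 mol; n(F-) = 0.004688 mol.
By Henderson-Hasselbalch, pH = pKa + log([A^-]/[HA]) = 3.17 + log(0.004688/0.001138) = 3.17 + (+0.61) = 3.78.

3.78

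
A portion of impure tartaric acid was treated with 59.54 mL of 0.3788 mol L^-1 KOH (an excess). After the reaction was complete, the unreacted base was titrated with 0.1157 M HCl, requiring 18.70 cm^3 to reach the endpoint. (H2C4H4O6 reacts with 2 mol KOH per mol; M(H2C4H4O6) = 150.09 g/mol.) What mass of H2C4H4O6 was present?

1.53 g

Total n(KOH) added = 0.3788 x 0.05954 = 0.02255 mol.
n(HCl) used = 0.1157 x 0.01870 = 0.002164 mol, which equals the excess n(KOH).
So n(KOH) consumed by the sample = 0.02255 - 0.002164 = 0.02039 mol.
n(H2C4H4O6) = 0.02039 / 2 = 0.01020 mol.
mass = 0.01020 mol x 150.09 g/mol = 1.53 g.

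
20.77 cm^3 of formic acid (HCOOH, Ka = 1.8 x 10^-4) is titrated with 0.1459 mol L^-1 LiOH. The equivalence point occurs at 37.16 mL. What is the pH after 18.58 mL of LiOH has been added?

18.58 mL is exactly half the equivalence volume (37.16/2), i.e. the half-equivalence point.
There, n(HA) = n(A^-), so pH = pKa = -log(1.8 x 10^-4) = 3.74.

3.74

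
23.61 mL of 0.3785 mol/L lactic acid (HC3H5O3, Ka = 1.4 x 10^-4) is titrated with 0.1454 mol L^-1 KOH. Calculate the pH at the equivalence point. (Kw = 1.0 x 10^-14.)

8.44

n(HC3H5O3) = 0.3785 x 0.02361 = 0.008936 mol; V(KOH) at equivalence = 0.008936/0.1454 = 0.06146 L.
At equivalence all the acid is converted to C3H5O3-; total volume = 0.02361 + 0.06146 = 0.08507 L, so [C3H5O3-] = 0.008936/0.08507 = 0.1050 M.
Kb = Kw/Ka = 1.0e-14 / 1.4 x 10^-4 = 7.14e-11.
[OH^-] = sqrt(Kb x [C3H5O3-]) = sqrt(7.14e-11 x 0.1050) = 2.74e-6 M.
pOH = 5.56, so pH = 14.00 - 5.56 = 8.44.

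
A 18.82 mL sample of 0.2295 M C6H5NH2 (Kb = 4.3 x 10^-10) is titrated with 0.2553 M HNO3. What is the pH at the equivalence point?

2.78

n(C6H5NH2) = 0.2295 x 0.01882 = 0.004319 mol; V(HNO3) at equivalence = 0.004319/0.2553 = 0.01692 L.
At equivalence the base is fully converted to C6H5NH3+; total volume = 0.03574 L, so [C6H5NH3+] = 0.004319/0.03574 = 0.1209 M.
Ka(C6H5NH3+) = Kw/Kb = 1.0e-14 / 4.3 x 10^-10 = 2.33e-5.
[H^+] = sqrt(Ka x [C6H5NH3+]) = sqrt(2.33e-5 x 0.1209) = 0.00168 M.
pH = -log(0.00168) = 2.78.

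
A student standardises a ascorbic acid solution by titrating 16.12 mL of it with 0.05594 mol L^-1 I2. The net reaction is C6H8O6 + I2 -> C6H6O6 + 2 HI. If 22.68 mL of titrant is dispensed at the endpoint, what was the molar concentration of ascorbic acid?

0.0787 M

n(I2) = 0.05594 x 0.02268 = 0.001269 mol.
From the balanced equation, 1 mol I2 reacts with 1 mol ascorbic acid, so n(ascorbic acid) = 0.001269 x 1/1 = 0.001269 mol.
[ascorbic acid] = 0.001269 / 0.01612 L = 0.0787 M.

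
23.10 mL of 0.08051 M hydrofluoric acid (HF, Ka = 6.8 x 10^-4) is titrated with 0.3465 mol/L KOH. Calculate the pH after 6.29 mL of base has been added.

n(acid) = 0.08051 x 0.02310 = 0.001860 mol; n(KOH) added = 0.3465 x 0.006290 = 0.002179 mol.
Base is in excess by 0.002179 - 0.001860 = 0.0003197 mol in a total volume of 0.02939 L.
[OH^-] = 0.0003197/0.02939 = 0.01088 M, so pOH = 1.96 and pH = 14.00 - 1.96 = 12.04.

12.04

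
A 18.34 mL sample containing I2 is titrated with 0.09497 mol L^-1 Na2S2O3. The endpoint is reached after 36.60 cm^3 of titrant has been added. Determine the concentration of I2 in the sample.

n(Na2S2O3) = 0.09497 x 0.03660 = 0.003476 mol.
From the balanced equation, 2 mol Na2S2O3 reacts with 1 mol I2, so n(I2) = 0.003476 x 1/2 = 0.001738 mol.
[I2] = 0.001738 / 0.01834 L = 0.0948 M.

0.0948 M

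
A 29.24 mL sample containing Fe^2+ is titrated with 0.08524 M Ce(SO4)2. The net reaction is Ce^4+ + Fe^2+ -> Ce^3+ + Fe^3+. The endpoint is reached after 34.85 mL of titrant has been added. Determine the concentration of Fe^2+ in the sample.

0.102 M

n(Ce(SO4)2) = 0.08524 x 0.03485 = 0.002971 mol.
From the balanced equation, 1 mol Ce(SO4)2 reacts with 1 mol Fe^2+, so n(Fe^2+) = 0.002971 x 1/1 = 0.002971 mol.
[Fe^2+] = 0.002971 / 0.02924 L = 0.102 M.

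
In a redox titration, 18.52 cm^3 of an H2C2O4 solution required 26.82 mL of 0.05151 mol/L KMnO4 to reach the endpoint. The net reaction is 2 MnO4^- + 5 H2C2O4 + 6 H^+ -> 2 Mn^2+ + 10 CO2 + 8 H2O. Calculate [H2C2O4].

n(KMnO4) = 0.05151 x 0.02682 = 0.001381 mol.
From the balanced equation, 2 mol KMnO4 reacts with 5 mol H2C2O4, so n(H2C2O4) = 0.001381 x 5/2 = 0.003454 mol.
[H2C2O4] = 0.003454 / 0.01852 L = 0.186 M.

0.186 M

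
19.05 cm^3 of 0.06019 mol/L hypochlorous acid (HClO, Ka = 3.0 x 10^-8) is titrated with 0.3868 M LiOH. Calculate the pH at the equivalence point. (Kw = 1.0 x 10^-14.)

10.12

n(HClO) = 0.06019 x 0.01905 = 0.001147 mol; V(LiOH) at equivalence = 0.001147/0.3868 = 0.002964 L.
At equivalence all the acid is converted to ClO-; total volume = 0.01905 + 0.002964 = 0.02201 L, so [ClO-] = 0.001147/0.02201 = 0.05209 M.
Kb = Kw/Ka = 1.0e-14 / 3.0 x 10^-8 = 3.33e-7.
[OH^-] = sqrt(Kb x [ClO-]) = sqrt(3.33e-7 x 0.05209) = 0.000132 M.
pOH = 3.88, so pH = 14.00 - 3.88 = 10.12.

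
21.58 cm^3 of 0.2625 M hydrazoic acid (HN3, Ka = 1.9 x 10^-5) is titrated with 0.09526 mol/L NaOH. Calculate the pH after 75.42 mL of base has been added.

12.20

n(acid) = 0.2625 x 0.02158 = 0.005665 mol; n(NaOH) added = 0.09526 x 0.07542 = 0.007185 mol.
Base is in excess by 0.007185 - 0.005665 = 0.001520 mol in a total volume of 0.09700 L.
[OH^-] = 0.001520/0.09700 = 0.01567 M, so pOH = 1.80 and pH = 14.00 - 1.80 = 12.20.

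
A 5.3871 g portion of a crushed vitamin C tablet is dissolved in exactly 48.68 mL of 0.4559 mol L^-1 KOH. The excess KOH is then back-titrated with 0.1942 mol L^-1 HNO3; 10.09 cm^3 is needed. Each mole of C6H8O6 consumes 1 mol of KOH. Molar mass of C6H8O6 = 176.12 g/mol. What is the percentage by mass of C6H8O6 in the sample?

66.1%

Total n(KOH) added = 0.4559 x 0.04868 = 0.02219 mol.
n(HNO3) used = 0.1942 x 0.01009 = 0.001959 mol, which equals the excess n(KOH).
So n(KOH) consumed by the sample = 0.02219 - 0.001959 = 0.02023 mol.
n(C6H8O6) = 0.02023 / 1 = 0.02023 mol.
mass C6H8O6 = 0.02023 x 176.12 = 3.564 g, so %C6H8O6 = 3.564/5.3871 x 100 = 66.1%.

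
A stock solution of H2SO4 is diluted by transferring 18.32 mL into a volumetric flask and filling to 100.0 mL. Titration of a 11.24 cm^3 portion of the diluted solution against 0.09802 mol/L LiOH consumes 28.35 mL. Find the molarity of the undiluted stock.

n(LiOH) = 0.09802 x 0.02835 = 0.002779 mol.
n(H2SO4) in the aliquot = 0.002779 x 1/2 = 0.001389 mol.
[diluted H2SO4] = 0.001389 / 0.01124 = 0.1236 M.
Dilution factor = 100.0/18.32 = 5.459, so [stock] = 0.1236 x 5.459 = 0.675 M.

0.675 M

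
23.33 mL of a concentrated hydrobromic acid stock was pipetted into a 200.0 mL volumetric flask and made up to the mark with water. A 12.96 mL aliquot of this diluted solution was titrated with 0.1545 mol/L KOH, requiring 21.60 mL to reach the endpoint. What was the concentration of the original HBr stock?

2.21 M

n(KOH) = 0.1545 x 0.02160 = 0.003337 mol.
n(HBr) in the aliquot = 0.003337 mol.
[diluted HBr] = 0.003337 / 0.01296 = 0.2575 M.
Dilution factor = 200.0/23.33 = 8.573, so [stock] = 0.2575 x 8.573 = 2.21 M.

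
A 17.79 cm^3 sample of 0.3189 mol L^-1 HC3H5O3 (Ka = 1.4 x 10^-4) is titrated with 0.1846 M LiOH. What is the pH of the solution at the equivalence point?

8.46

n(HC3H5O3) = 0.3189 x 0.01779 = 0.005673 mol; V(LiOH) at equivalence = 0.005673/0.1846 = 0.03073 L.
At equivalence all the acid is converted to C3H5O3-; total volume = 0.01779 + 0.03073 = 0.04852 L, so [C3H5O3-] = 0.005673/0.04852 = 0.1169 M.
Kb = Kw/Ka = 1.0e-14 / 1.4 x 10^-4 = 7.14e-11.
[OH^-] = sqrt(Kb x [C3H5O3-]) = sqrt(7.14e-11 x 0.1169) = 2.89e-6 M.
pOH = 5.54, so pH = 14.00 - 5.54 = 8.46.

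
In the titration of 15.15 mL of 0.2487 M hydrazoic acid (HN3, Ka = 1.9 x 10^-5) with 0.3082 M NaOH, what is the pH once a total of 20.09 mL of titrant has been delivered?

12.84

n(acid) = 0.2487 x 0.01515 = 0.003768 mol; n(NaOH) added = 0.3082 x 0.02009 = 0.006192 mol.
Base is in excess by 0.006192 - 0.003768 = 0.002424 mol in a total volume of 0.03524 L.
[OH^-] = 0.002424/0.03524 = 0.06878 M, so pOH = 1.16 and pH = 14.00 - 1.16 = 12.84.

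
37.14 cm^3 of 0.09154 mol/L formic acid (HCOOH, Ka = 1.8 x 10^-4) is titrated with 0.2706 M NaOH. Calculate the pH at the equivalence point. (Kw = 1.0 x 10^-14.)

8.29

n(HCOOH) = 0.09154 x 0.03714 = 0.003400 mol; V(NaOH) at equivalence = 0.003400/0.2706 = 0.01256 L.
At equivalence all the acid is converted to HCOO-; total volume = 0.03714 + 0.01256 = 0.04970 L, so [HCOO-] = 0.003400/0.04970 = 0.06840 M.
Kb = Kw/Ka = 1.0e-14 / 1.8 x 10^-4 = 5.56e-11.
[OH^-] = sqrt(Kb x [HCOO-]) = sqrt(5.56e-11 x 0.06840) = 1.95e-6 M.
pOH = 5.71, so pH = 14.00 - 5.71 = 8.29.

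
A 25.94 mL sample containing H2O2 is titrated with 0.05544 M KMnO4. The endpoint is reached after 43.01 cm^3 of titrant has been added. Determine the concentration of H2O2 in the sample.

n(KMnO4) = 0.05544 x 0.04301 = 0.002384 mol.
From the balanced equation, 2 mol KMnO4 reacts with 5 mol H2O2, so n(H2O2) = 0.002384 x 5/2 = 0.005961 mol.
[H2O2] = 0.005961 / 0.02594 L = 0.230 M.

0.230 M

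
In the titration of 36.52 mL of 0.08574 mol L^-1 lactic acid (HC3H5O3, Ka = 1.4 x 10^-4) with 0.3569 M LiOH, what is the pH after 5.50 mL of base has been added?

Initial n(HC3H5O3) = 0.08574 x 0.03652 = 0.003131 mol.
n(LiOH) added = 0.3569 x 0.005500 = 0.001963 mol, converting that many moles of HC3H5O3 to C3H5O3-.
Remaining n(HC3H5O3) = 0.001168 mol; n(C3H5O3-) = 0.001963 mol.
By Henderson-Hasselbalch, pH = pKa + log([A^-]/[HA]) = 3.85 + log(0.001963/0.001168) = 3.85 + (+0.23) = 4.08.

4.08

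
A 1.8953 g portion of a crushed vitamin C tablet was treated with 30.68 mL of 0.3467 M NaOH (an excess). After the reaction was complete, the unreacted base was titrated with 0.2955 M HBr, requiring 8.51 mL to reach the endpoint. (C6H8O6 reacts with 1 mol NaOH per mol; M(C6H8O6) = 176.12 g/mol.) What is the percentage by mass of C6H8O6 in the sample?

Total n(NaOH) added = 0.3467 x 0.03068 = 0.01064 mol.
n(HBr) used = 0.2955 x 0.008510 = 0.002515 mol, which equals the excess n(NaOH).
So n(NaOH) consumed by the sample = 0.01064 - 0.002515 = 0.008122 mol.
n(C6H8O6) = 0.008122 / 1 = 0.008122 mol.
mass C6H8O6 = 0.008122 x 176.12 = 1.430 g, so %C6H8O6 = 1.430/1.8953 x 100 = 75.5%.

75.5%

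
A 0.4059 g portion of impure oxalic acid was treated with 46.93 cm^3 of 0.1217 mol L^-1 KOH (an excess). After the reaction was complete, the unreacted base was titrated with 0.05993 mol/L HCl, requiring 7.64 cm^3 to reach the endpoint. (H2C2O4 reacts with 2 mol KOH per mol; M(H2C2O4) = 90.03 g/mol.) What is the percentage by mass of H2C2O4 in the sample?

58.3%

Total n(KOH) added = 0.1217 x 0.04693 = 0.005711 mol.
n(HCl) used = 0.05993 x 0.007640 = 0.0004579 mol, which equals the excess n(KOH).
So n(KOH) consumed by the sample = 0.005711 - 0.0004579 = 0.005254 mol.
n(H2C2O4) = 0.005254 / 2 = 0.002627 mol.
mass H2C2O4 = 0.002627 x 90.03 = 0.2365 g, so %H2C2O4 = 0.2365/0.4059 x 100 = 58.3%.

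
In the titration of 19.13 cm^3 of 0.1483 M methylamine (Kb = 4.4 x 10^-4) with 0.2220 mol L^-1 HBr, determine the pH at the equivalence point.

5.85

n(CH3NH2) = 0.1483 x 0.01913 = 0.002837 mol; V(HBr) at equivalence = 0.002837/0.2220 = 0.01278 L.
At equivalence the base is fully converted to CH3NH3+; total volume = 0.03191 L, so [CH3NH3+] = 0.002837/0.03191 = 0.08891 M.
Ka(CH3NH3+) = Kw/Kb = 1.0e-14 / 4.4 x 10^-4 = 2.27e-11.
[H^+] = sqrt(Ka x [CH3NH3+]) = sqrt(2.27e-11 x 0.08891) = 1.42e-6 M.
pH = -log(1.42e-6) = 5.85.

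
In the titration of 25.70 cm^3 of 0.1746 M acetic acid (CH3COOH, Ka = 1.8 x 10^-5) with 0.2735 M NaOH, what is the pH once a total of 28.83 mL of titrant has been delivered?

12.79

n(acid) = 0.1746 x 0.02570 = 0.004487 mol; n(NaOH) added = 0.2735 x 0.02883 = 0.007885 mol.
Base is in excess by 0.007885 - 0.004487 = 0.003398 mol in a total volume of 0.05453 L.
[OH^-] = 0.003398/0.05453 = 0.06231 M, so pOH = 1.21 and pH = 14.00 - 1.21 = 12.79.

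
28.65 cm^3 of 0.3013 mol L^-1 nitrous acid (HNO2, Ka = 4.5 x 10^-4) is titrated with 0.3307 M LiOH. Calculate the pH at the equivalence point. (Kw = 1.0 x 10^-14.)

8.27

n(HNO2) = 0.3013 x 0.02865 = 0.008632 mol; V(LiOH) at equivalence = 0.008632/0.3307 = 0.02610 L.
At equivalence all the acid is converted to NO2-; total volume = 0.02865 + 0.02610 = 0.05475 L, so [NO2-] = 0.008632/0.05475 = 0.1577 M.
Kb = Kw/Ka = 1.0e-14 / 4.5 x 10^-4 = 2.22e-11.
[OH^-] = sqrt(Kb x [NO2-]) = sqrt(2.22e-11 x 0.1577) = 1.87e-6 M.
pOH = 5.73, so pH = 14.00 - 5.73 = 8.27.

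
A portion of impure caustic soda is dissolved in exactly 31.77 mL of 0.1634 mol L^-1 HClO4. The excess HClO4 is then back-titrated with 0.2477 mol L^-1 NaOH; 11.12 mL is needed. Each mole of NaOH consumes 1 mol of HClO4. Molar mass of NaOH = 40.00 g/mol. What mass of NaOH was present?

Total n(HClO4) added = 0.1634 x 0.03177 = 0.005191 mol.
n(NaOH) used = 0.2477 x 0.01112 = 0.002754 mol, which equals the excess n(HClO4).
So n(HClO4) consumed by the sample = 0.005191 - 0.002754 = 0.002437 mol.
n(NaOH) = 0.002437 / 1 = 0.002437 mol.
mass = 0.002437 mol x 40.00 g/mol = 0.0975 g.

0.0975 g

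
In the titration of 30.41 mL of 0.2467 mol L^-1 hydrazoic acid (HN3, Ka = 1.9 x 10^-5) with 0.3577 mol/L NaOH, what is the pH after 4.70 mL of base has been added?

4.18

Initial n(HN3) = 0.2467 x 0.03041 = 0.007502 mol.
n(NaOH) added = 0.3577 x 0.004700 = 0.001681 mol, converting that many moles of HN3 to N3-.
Remaining n(HN3) = 0.005821 mol; n(N3-) = 0.001681 mol.
By Henderson-Hasselbalch, pH = pKa + log([A^-]/[HA]) = 4.72 + log(0.001681/0.005821) = 4.72 + (-0.54) = 4.18.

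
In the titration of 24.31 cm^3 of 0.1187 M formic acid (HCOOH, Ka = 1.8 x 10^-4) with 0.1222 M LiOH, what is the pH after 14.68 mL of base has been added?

Initial n(HCOOH) = 0.1187 x 0.02431 = 0.002886 mol.
n(LiOH) added = 0.1222 x 0.01468 = 0.001794 mol, converting that many moles of HCOOH to HCOO-.
Remaining n(HCOOH) = 0.001092 mol; n(HCOO-) = 0.001794 mol.
By Henderson-Hasselbalch, pH = pKa + log([A^-]/[HA]) = 3.74 + log(0.001794/0.001092) = 3.74 + (+0.22) = 3.96.

3.96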